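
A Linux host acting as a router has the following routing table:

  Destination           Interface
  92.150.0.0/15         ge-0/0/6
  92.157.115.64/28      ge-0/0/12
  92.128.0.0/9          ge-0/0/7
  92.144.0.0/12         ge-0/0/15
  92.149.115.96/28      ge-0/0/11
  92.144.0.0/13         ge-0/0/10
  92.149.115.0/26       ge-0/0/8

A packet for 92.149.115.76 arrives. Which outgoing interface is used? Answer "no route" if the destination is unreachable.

Routes whose prefix contains 92.149.115.76:
  92.128.0.0/9 (92.128.0.0 - 92.255.255.255) -> ge-0/0/7
  92.144.0.0/12 (92.144.0.0 - 92.159.255.255) -> ge-0/0/15
  92.144.0.0/13 (92.144.0.0 - 92.151.255.255) -> ge-0/0/10
More-specific entries that do NOT match:
  92.157.115.64/28 (92.157.115.64 - 92.157.115.79) does not contain 92.149.115.76
  92.149.115.96/28 (92.149.115.96 - 92.149.115.111) does not contain 92.149.115.76
  92.149.115.0/26 (92.149.115.0 - 92.149.115.63) does not contain 92.149.115.76
  92.150.0.0/15 (92.150.0.0 - 92.151.255.255) does not contain 92.149.115.76
Longest matching prefix is /13 -> interface ge-0/0/10.

ge-0/0/10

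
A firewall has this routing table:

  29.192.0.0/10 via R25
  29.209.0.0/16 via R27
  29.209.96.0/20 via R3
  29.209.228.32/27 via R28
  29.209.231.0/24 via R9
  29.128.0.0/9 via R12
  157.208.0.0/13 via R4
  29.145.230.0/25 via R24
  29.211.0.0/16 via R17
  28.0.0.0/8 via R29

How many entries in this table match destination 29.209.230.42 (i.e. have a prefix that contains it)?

3

Prefixes containing 29.209.230.42:
  29.128.0.0/9 (29.128.0.0 - 29.255.255.255)
  29.192.0.0/10 (29.192.0.0 - 29.255.255.255)
  29.209.0.0/16 (29.209.0.0 - 29.209.255.255)
Total matching entries: 3.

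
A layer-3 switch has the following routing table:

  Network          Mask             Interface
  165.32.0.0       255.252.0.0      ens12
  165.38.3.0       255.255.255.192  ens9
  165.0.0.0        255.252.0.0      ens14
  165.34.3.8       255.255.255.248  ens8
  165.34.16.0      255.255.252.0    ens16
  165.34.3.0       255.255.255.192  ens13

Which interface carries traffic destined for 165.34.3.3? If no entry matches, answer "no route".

Routes whose prefix contains 165.34.3.3:
  165.32.0.0/14 (165.32.0.0 - 165.35.255.255) -> ens12
  165.34.3.0/26 (165.34.3.0 - 165.34.3.63) -> ens13
More-specific entries that do NOT match:
  165.34.3.8/29 (165.34.3.8 - 165.34.3.15) does not contain 165.34.3.3
Longest matching prefix is /26 -> interface ens13.

ens13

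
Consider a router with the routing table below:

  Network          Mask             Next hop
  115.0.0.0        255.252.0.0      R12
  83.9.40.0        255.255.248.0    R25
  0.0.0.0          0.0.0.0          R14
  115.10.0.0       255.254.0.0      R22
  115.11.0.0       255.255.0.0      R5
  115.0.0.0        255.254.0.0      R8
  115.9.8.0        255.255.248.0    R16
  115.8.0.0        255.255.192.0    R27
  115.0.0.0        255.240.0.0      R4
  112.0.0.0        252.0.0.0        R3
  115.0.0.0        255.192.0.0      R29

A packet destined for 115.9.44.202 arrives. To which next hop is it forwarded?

R4

Routes whose prefix contains 115.9.44.202:
  0.0.0.0/0 (default, matches everything) -> R14
  112.0.0.0/6 (112.0.0.0 - 115.255.255.255) -> R3
  115.0.0.0/10 (115.0.0.0 - 115.63.255.255) -> R29
  115.0.0.0/12 (115.0.0.0 - 115.15.255.255) -> R4
More-specific entries that do NOT match:
  83.9.40.0/21 (83.9.40.0 - 83.9.47.255) does not contain 115.9.44.202
  115.9.8.0/21 (115.9.8.0 - 115.9.15.255) does not contain 115.9.44.202
  115.8.0.0/18 (115.8.0.0 - 115.8.63.255) does not contain 115.9.44.202
  115.11.0.0/16 (115.11.0.0 - 115.11.255.255) does not contain 115.9.44.202
  115.10.0.0/15 (115.10.0.0 - 115.11.255.255) does not contain 115.9.44.202
  115.0.0.0/15 (115.0.0.0 - 115.1.255.255) does not contain 115.9.44.202
  115.0.0.0/14 (115.0.0.0 - 115.3.255.255) does not contain 115.9.44.202
Longest matching prefix is /12 -> next hop R4.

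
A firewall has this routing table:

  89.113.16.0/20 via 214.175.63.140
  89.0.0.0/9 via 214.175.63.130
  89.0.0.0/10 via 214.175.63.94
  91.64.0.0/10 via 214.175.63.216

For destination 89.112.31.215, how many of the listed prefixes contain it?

Prefixes containing 89.112.31.215:
  89.0.0.0/9 (89.0.0.0 - 89.127.255.255)
Total matching entries: 1.

1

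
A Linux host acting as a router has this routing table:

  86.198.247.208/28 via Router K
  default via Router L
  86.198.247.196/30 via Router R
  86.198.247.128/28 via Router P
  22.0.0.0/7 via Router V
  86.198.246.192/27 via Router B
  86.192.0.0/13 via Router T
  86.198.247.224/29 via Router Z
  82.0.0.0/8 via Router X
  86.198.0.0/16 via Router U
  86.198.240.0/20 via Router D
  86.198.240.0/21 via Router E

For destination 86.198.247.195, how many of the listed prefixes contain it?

5

Prefixes containing 86.198.247.195:
  0.0.0.0/0 (default, matches everything)
  86.192.0.0/13 (86.192.0.0 - 86.199.255.255)
  86.198.0.0/16 (86.198.0.0 - 86.198.255.255)
  86.198.240.0/20 (86.198.240.0 - 86.198.255.255)
  86.198.240.0/21 (86.198.240.0 - 86.198.247.255)
Total matching entries: 5.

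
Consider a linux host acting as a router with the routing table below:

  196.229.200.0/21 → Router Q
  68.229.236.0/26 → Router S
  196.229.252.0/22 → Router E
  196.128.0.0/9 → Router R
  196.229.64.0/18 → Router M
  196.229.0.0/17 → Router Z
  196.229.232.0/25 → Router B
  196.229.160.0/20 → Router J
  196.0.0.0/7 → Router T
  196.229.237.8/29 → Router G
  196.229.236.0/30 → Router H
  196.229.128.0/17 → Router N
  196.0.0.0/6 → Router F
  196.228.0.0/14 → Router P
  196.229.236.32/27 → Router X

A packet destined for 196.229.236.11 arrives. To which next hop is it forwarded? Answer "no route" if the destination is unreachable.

Routes whose prefix contains 196.229.236.11:
  196.0.0.0/6 (196.0.0.0 - 199.255.255.255) -> Router F
  196.0.0.0/7 (196.0.0.0 - 197.255.255.255) -> Router T
  196.128.0.0/9 (196.128.0.0 - 196.255.255.255) -> Router R
  196.228.0.0/14 (196.228.0.0 - 196.231.255.255) -> Router P
  196.229.128.0/17 (196.229.128.0 - 196.229.255.255) -> Router N
More-specific entries that do NOT match:
  196.229.236.0/30 (196.229.236.0 - 196.229.236.3) does not contain 196.229.236.11
  196.229.237.8/29 (196.229.237.8 - 196.229.237.15) does not contain 196.229.236.11
  196.229.236.32/27 (196.229.236.32 - 196.229.236.63) does not contain 196.229.236.11
  68.229.236.0/26 (68.229.236.0 - 68.229.236.63) does not contain 196.229.236.11
  196.229.232.0/25 (196.229.232.0 - 196.229.232.127) does not contain 196.229.236.11
  196.229.252.0/22 (196.229.252.0 - 196.229.255.255) does not contain 196.229.236.11
  196.229.200.0/21 (196.229.200.0 - 196.229.207.255) does not contain 196.229.236.11
  196.229.160.0/20 (196.229.160.0 - 196.229.175.255) does not contain 196.229.236.11
  196.229.64.0/18 (196.229.64.0 - 196.229.127.255) does not contain 196.229.236.11
Longest matching prefix is /17 -> next hop Router N.

Router N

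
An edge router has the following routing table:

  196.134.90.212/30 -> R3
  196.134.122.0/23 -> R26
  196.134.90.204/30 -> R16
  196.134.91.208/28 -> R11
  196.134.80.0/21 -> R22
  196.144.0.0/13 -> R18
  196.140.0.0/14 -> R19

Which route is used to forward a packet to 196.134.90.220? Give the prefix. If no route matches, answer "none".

196.134.90.220 is outside every listed prefix and there is no default route.

none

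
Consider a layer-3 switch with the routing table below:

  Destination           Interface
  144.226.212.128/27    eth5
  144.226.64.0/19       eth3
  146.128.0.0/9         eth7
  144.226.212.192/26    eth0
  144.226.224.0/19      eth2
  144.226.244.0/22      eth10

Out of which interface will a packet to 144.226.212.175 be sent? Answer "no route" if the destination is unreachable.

No entry's prefix contains 144.226.212.175; there is no default route.

no route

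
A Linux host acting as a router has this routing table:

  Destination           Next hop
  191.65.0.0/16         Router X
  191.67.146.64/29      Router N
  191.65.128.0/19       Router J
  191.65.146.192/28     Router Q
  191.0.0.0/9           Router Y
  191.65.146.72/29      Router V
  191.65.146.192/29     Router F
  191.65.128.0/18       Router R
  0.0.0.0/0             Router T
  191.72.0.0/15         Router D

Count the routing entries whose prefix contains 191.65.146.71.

5

Prefixes containing 191.65.146.71:
  0.0.0.0/0 (default, matches everything)
  191.0.0.0/9 (191.0.0.0 - 191.127.255.255)
  191.65.0.0/16 (191.65.0.0 - 191.65.255.255)
  191.65.128.0/18 (191.65.128.0 - 191.65.191.255)
  191.65.128.0/19 (191.65.128.0 - 191.65.159.255)
Total matching entries: 5.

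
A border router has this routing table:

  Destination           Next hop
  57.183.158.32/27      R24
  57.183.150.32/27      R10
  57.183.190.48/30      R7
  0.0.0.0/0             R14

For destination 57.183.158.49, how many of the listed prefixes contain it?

Prefixes containing 57.183.158.49:
  0.0.0.0/0 (default, matches everything)
  57.183.158.32/27 (57.183.158.32 - 57.183.158.63)
Total matching entries: 2.

2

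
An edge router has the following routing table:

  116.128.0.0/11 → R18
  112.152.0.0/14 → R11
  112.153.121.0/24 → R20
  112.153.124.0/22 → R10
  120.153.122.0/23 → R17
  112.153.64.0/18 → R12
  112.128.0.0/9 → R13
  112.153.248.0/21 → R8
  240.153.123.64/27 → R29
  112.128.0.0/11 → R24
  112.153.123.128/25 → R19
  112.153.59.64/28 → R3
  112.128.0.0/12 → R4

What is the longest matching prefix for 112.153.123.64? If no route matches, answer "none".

Entries matching 112.153.123.64:
  112.128.0.0/9 (112.128.0.0 - 112.255.255.255)
  112.128.0.0/11 (112.128.0.0 - 112.159.255.255)
  112.152.0.0/14 (112.152.0.0 - 112.155.255.255)
  112.153.64.0/18 (112.153.64.0 - 112.153.127.255)
Most specific is 112.153.64.0/18.

112.153.64.0/18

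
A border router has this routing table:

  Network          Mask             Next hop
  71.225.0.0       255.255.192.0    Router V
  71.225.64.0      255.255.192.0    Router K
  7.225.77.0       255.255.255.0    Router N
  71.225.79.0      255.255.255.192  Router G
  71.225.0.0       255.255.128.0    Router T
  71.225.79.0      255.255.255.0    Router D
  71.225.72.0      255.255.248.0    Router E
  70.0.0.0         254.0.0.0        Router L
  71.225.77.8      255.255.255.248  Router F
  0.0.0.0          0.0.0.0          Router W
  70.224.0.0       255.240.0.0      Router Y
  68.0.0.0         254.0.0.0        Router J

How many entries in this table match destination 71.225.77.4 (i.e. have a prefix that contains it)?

5

Prefixes containing 71.225.77.4:
  0.0.0.0/0 (default, matches everything)
  70.0.0.0/7 (70.0.0.0 - 71.255.255.255)
  71.225.0.0/17 (71.225.0.0 - 71.225.127.255)
  71.225.64.0/18 (71.225.64.0 - 71.225.127.255)
  71.225.72.0/21 (71.225.72.0 - 71.225.79.255)
Total matching entries: 5.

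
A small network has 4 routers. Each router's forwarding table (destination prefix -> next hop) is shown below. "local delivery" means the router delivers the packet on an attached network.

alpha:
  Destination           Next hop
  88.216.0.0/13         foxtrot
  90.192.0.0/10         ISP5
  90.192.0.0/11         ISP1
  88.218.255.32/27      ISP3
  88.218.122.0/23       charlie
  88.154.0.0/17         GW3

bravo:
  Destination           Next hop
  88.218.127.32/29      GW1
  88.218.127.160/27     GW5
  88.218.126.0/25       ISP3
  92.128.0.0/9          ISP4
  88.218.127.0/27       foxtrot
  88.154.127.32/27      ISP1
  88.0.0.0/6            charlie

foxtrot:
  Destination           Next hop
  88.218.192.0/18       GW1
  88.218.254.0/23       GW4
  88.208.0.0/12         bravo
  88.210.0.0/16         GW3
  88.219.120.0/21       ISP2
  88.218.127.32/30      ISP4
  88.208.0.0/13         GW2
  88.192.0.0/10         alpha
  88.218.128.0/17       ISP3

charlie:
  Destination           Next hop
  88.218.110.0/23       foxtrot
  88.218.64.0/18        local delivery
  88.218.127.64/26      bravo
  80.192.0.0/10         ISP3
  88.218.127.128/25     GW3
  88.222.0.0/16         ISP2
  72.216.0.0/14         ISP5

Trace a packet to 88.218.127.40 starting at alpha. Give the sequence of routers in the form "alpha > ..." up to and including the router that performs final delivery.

alpha > foxtrot > bravo > charlie

At alpha: longest match for 88.218.127.40 is 88.216.0.0/13 -> foxtrot
At foxtrot: longest match for 88.218.127.40 is 88.208.0.0/12 -> bravo
At bravo: longest match for 88.218.127.40 is 88.0.0.0/6 -> charlie
At charlie: longest match for 88.218.127.40 is 88.218.64.0/18 -> local delivery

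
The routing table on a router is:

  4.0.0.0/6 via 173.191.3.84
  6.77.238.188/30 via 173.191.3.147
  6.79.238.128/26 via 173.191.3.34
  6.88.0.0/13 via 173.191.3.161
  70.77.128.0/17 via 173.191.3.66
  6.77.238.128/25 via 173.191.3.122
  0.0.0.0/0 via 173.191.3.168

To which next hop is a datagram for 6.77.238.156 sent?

173.191.3.122

Routes whose prefix contains 6.77.238.156:
  0.0.0.0/0 (default, matches everything) -> 173.191.3.168
  4.0.0.0/6 (4.0.0.0 - 7.255.255.255) -> 173.191.3.84
  6.77.238.128/25 (6.77.238.128 - 6.77.238.255) -> 173.191.3.122
More-specific entries that do NOT match:
  6.77.238.188/30 (6.77.238.188 - 6.77.238.191) does not contain 6.77.238.156
  6.79.238.128/26 (6.79.238.128 - 6.79.238.191) does not contain 6.77.238.156
Longest matching prefix is /25 -> next hop 173.191.3.122.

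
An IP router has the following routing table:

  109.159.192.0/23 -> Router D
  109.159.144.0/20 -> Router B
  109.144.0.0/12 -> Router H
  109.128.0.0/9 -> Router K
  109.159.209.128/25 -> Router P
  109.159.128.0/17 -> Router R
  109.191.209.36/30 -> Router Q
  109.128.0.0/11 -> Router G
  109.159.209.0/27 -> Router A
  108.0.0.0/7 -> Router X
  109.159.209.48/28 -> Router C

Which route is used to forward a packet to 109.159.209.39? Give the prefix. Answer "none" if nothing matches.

109.159.128.0/17

Entries matching 109.159.209.39:
  108.0.0.0/7 (108.0.0.0 - 109.255.255.255)
  109.128.0.0/9 (109.128.0.0 - 109.255.255.255)
  109.128.0.0/11 (109.128.0.0 - 109.159.255.255)
  109.144.0.0/12 (109.144.0.0 - 109.159.255.255)
  109.159.128.0/17 (109.159.128.0 - 109.159.255.255)
Most specific is 109.159.128.0/17.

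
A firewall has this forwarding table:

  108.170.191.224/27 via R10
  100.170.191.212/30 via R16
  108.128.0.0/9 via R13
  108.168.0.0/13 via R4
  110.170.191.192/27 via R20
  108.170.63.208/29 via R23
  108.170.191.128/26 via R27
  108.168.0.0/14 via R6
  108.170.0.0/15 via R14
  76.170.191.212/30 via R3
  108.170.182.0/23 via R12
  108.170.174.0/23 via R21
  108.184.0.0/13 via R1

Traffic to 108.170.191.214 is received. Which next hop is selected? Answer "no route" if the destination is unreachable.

Routes whose prefix contains 108.170.191.214:
  108.128.0.0/9 (108.128.0.0 - 108.255.255.255) -> R13
  108.168.0.0/13 (108.168.0.0 - 108.175.255.255) -> R4
  108.168.0.0/14 (108.168.0.0 - 108.171.255.255) -> R6
  108.170.0.0/15 (108.170.0.0 - 108.171.255.255) -> R14
More-specific entries that do NOT match:
  100.170.191.212/30 (100.170.191.212 - 100.170.191.215) does not contain 108.170.191.214
  76.170.191.212/30 (76.170.191.212 - 76.170.191.215) does not contain 108.170.191.214
  108.170.63.208/29 (108.170.63.208 - 108.170.63.215) does not contain 108.170.191.214
  108.170.191.224/27 (108.170.191.224 - 108.170.191.255) does not contain 108.170.191.214
  110.170.191.192/27 (110.170.191.192 - 110.170.191.223) does not contain 108.170.191.214
  108.170.191.128/26 (108.170.191.128 - 108.170.191.191) does not contain 108.170.191.214
  108.170.182.0/23 (108.170.182.0 - 108.170.183.255) does not contain 108.170.191.214
  108.170.174.0/23 (108.170.174.0 - 108.170.175.255) does not contain 108.170.191.214
Longest matching prefix is /15 -> next hop R14.

R14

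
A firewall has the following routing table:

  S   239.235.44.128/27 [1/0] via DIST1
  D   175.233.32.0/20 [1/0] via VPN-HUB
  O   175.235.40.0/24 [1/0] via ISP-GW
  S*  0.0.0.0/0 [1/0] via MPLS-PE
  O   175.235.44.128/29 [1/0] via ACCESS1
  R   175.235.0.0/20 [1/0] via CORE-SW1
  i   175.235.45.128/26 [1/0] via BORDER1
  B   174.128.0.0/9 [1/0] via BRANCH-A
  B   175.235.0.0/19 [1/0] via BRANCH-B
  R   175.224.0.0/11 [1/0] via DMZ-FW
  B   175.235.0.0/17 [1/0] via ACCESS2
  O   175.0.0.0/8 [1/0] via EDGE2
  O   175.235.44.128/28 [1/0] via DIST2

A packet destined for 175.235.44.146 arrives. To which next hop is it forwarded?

ACCESS2

Routes whose prefix contains 175.235.44.146:
  0.0.0.0/0 (default, matches everything) -> MPLS-PE
  175.0.0.0/8 (175.0.0.0 - 175.255.255.255) -> EDGE2
  175.224.0.0/11 (175.224.0.0 - 175.255.255.255) -> DMZ-FW
  175.235.0.0/17 (175.235.0.0 - 175.235.127.255) -> ACCESS2
More-specific entries that do NOT match:
  175.235.44.128/29 (175.235.44.128 - 175.235.44.135) does not contain 175.235.44.146
  175.235.44.128/28 (175.235.44.128 - 175.235.44.143) does not contain 175.235.44.146
  239.235.44.128/27 (239.235.44.128 - 239.235.44.159) does not contain 175.235.44.146
  175.235.45.128/26 (175.235.45.128 - 175.235.45.191) does not contain 175.235.44.146
  175.235.40.0/24 (175.235.40.0 - 175.235.40.255) does not contain 175.235.44.146
  175.233.32.0/20 (175.233.32.0 - 175.233.47.255) does not contain 175.235.44.146
  175.235.0.0/20 (175.235.0.0 - 175.235.15.255) does not contain 175.235.44.146
  175.235.0.0/19 (175.235.0.0 - 175.235.31.255) does not contain 175.235.44.146
Longest matching prefix is /17 -> next hop ACCESS2.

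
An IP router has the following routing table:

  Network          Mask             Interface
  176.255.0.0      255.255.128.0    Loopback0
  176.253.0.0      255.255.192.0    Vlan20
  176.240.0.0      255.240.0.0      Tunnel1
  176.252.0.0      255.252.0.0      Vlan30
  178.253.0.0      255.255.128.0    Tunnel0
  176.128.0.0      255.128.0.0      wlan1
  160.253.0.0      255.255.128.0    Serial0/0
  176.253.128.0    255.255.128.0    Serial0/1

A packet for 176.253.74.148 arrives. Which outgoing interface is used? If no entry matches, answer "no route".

Routes whose prefix contains 176.253.74.148:
  176.128.0.0/9 (176.128.0.0 - 176.255.255.255) -> wlan1
  176.240.0.0/12 (176.240.0.0 - 176.255.255.255) -> Tunnel1
  176.252.0.0/14 (176.252.0.0 - 176.255.255.255) -> Vlan30
More-specific entries that do NOT match:
  176.253.0.0/18 (176.253.0.0 - 176.253.63.255) does not contain 176.253.74.148
  176.255.0.0/17 (176.255.0.0 - 176.255.127.255) does not contain 176.253.74.148
  178.253.0.0/17 (178.253.0.0 - 178.253.127.255) does not contain 176.253.74.148
  160.253.0.0/17 (160.253.0.0 - 160.253.127.255) does not contain 176.253.74.148
  176.253.128.0/17 (176.253.128.0 - 176.253.255.255) does not contain 176.253.74.148
Longest matching prefix is /14 -> interface Vlan30.

Vlan30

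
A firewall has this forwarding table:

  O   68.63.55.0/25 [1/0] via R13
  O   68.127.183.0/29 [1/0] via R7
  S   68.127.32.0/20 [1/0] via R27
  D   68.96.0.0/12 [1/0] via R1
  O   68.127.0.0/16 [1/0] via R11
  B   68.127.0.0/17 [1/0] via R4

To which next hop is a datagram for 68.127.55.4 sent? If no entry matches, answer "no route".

Routes whose prefix contains 68.127.55.4:
  68.127.0.0/16 (68.127.0.0 - 68.127.255.255) -> R11
  68.127.0.0/17 (68.127.0.0 - 68.127.127.255) -> R4
More-specific entries that do NOT match:
  68.127.183.0/29 (68.127.183.0 - 68.127.183.7) does not contain 68.127.55.4
  68.63.55.0/25 (68.63.55.0 - 68.63.55.127) does not contain 68.127.55.4
  68.127.32.0/20 (68.127.32.0 - 68.127.47.255) does not contain 68.127.55.4
Longest matching prefix is /17 -> next hop R4.

R4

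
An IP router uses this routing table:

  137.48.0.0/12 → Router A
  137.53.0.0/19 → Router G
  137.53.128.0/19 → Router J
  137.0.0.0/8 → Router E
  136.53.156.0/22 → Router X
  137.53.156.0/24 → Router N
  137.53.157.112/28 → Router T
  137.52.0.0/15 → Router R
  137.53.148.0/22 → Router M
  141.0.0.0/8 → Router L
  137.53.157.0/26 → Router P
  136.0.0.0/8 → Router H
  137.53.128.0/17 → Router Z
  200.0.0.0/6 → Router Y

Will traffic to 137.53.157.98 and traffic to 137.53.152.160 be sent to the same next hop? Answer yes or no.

yes

137.53.157.98: longest match 137.53.128.0/19 -> Router J
137.53.152.160: longest match 137.53.128.0/19 -> Router J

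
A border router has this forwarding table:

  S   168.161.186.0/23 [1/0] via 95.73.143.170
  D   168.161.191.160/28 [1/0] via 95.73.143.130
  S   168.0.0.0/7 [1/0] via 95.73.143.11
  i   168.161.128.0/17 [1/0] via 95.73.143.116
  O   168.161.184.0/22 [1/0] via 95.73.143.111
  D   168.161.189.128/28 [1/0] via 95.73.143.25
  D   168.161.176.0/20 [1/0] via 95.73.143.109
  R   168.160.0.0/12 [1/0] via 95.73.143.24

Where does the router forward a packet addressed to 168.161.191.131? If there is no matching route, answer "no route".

95.73.143.109

Routes whose prefix contains 168.161.191.131:
  168.0.0.0/7 (168.0.0.0 - 169.255.255.255) -> 95.73.143.11
  168.160.0.0/12 (168.160.0.0 - 168.175.255.255) -> 95.73.143.24
  168.161.128.0/17 (168.161.128.0 - 168.161.255.255) -> 95.73.143.116
  168.161.176.0/20 (168.161.176.0 - 168.161.191.255) -> 95.73.143.109
More-specific entries that do NOT match:
  168.161.191.160/28 (168.161.191.160 - 168.161.191.175) does not contain 168.161.191.131
  168.161.189.128/28 (168.161.189.128 - 168.161.189.143) does not contain 168.161.191.131
  168.161.186.0/23 (168.161.186.0 - 168.161.187.255) does not contain 168.161.191.131
  168.161.184.0/22 (168.161.184.0 - 168.161.187.255) does not contain 168.161.191.131
Longest matching prefix is /20 -> next hop 95.73.143.109.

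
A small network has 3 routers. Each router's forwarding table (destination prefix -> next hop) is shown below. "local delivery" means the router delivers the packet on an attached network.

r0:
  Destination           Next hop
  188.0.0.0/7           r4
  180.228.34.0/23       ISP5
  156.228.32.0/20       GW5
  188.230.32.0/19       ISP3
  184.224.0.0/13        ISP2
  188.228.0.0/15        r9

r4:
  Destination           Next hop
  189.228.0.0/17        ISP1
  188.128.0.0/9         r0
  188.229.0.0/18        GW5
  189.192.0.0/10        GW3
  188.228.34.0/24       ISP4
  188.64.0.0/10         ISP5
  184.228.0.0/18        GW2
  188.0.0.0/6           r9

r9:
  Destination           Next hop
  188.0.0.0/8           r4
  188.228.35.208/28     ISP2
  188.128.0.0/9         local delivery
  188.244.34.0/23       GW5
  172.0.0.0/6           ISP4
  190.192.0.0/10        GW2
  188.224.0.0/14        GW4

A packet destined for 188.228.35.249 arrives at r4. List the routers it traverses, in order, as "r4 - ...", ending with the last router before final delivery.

At r4: longest match for 188.228.35.249 is 188.128.0.0/9 -> r0
At r0: longest match for 188.228.35.249 is 188.228.0.0/15 -> r9
At r9: longest match for 188.228.35.249 is 188.128.0.0/9 -> local delivery

r4 - r0 - r9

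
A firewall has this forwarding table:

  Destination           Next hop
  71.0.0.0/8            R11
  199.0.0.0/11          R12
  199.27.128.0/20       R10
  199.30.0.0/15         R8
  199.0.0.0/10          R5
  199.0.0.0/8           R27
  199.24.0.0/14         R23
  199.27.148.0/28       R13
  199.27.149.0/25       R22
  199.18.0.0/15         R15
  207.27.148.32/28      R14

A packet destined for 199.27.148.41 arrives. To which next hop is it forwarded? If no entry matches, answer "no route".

Routes whose prefix contains 199.27.148.41:
  199.0.0.0/8 (199.0.0.0 - 199.255.255.255) -> R27
  199.0.0.0/10 (199.0.0.0 - 199.63.255.255) -> R5
  199.0.0.0/11 (199.0.0.0 - 199.31.255.255) -> R12
  199.24.0.0/14 (199.24.0.0 - 199.27.255.255) -> R23
More-specific entries that do NOT match:
  199.27.148.0/28 (199.27.148.0 - 199.27.148.15) does not contain 199.27.148.41
  207.27.148.32/28 (207.27.148.32 - 207.27.148.47) does not contain 199.27.148.41
  199.27.149.0/25 (199.27.149.0 - 199.27.149.127) does not contain 199.27.148.41
  199.27.128.0/20 (199.27.128.0 - 199.27.143.255) does not contain 199.27.148.41
  199.30.0.0/15 (199.30.0.0 - 199.31.255.255) does not contain 199.27.148.41
  199.18.0.0/15 (199.18.0.0 - 199.19.255.255) does not contain 199.27.148.41
Longest matching prefix is /14 -> next hop R23.

R23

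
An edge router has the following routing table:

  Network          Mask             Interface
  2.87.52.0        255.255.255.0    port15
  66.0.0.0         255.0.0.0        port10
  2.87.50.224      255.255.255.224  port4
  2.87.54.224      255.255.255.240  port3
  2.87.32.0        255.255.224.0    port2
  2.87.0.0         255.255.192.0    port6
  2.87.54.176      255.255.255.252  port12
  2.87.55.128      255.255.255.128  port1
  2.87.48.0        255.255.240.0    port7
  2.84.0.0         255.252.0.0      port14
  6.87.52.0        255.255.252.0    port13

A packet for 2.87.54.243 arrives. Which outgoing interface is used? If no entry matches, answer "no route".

port7

Routes whose prefix contains 2.87.54.243:
  2.84.0.0/14 (2.84.0.0 - 2.87.255.255) -> port14
  2.87.0.0/18 (2.87.0.0 - 2.87.63.255) -> port6
  2.87.32.0/19 (2.87.32.0 - 2.87.63.255) -> port2
  2.87.48.0/20 (2.87.48.0 - 2.87.63.255) -> port7
More-specific entries that do NOT match:
  2.87.54.176/30 (2.87.54.176 - 2.87.54.179) does not contain 2.87.54.243
  2.87.54.224/28 (2.87.54.224 - 2.87.54.239) does not contain 2.87.54.243
  2.87.50.224/27 (2.87.50.224 - 2.87.50.255) does not contain 2.87.54.243
  2.87.55.128/25 (2.87.55.128 - 2.87.55.255) does not contain 2.87.54.243
  2.87.52.0/24 (2.87.52.0 - 2.87.52.255) does not contain 2.87.54.243
  6.87.52.0/22 (6.87.52.0 - 6.87.55.255) does not contain 2.87.54.243
Longest matching prefix is /20 -> interface port7.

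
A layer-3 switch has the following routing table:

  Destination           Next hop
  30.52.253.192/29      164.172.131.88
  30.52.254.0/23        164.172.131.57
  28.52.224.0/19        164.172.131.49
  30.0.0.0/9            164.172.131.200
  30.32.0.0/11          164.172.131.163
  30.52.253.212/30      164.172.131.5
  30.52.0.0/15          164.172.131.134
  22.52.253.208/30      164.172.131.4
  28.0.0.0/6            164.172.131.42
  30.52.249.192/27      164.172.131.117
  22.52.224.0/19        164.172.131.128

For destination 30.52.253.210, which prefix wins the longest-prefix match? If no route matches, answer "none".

30.52.0.0/15

Entries matching 30.52.253.210:
  28.0.0.0/6 (28.0.0.0 - 31.255.255.255)
  30.0.0.0/9 (30.0.0.0 - 30.127.255.255)
  30.32.0.0/11 (30.32.0.0 - 30.63.255.255)
  30.52.0.0/15 (30.52.0.0 - 30.53.255.255)
Most specific is 30.52.0.0/15.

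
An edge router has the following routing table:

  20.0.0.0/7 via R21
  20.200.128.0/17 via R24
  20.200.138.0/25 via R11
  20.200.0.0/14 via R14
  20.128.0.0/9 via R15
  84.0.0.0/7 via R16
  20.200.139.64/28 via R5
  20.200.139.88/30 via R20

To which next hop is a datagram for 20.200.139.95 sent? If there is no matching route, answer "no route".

Routes whose prefix contains 20.200.139.95:
  20.0.0.0/7 (20.0.0.0 - 21.255.255.255) -> R21
  20.128.0.0/9 (20.128.0.0 - 20.255.255.255) -> R15
  20.200.0.0/14 (20.200.0.0 - 20.203.255.255) -> R14
  20.200.128.0/17 (20.200.128.0 - 20.200.255.255) -> R24
More-specific entries that do NOT match:
  20.200.139.88/30 (20.200.139.88 - 20.200.139.91) does not contain 20.200.139.95
  20.200.139.64/28 (20.200.139.64 - 20.200.139.79) does not contain 20.200.139.95
  20.200.138.0/25 (20.200.138.0 - 20.200.138.127) does not contain 20.200.139.95
Longest matching prefix is /17 -> next hop R24.

R24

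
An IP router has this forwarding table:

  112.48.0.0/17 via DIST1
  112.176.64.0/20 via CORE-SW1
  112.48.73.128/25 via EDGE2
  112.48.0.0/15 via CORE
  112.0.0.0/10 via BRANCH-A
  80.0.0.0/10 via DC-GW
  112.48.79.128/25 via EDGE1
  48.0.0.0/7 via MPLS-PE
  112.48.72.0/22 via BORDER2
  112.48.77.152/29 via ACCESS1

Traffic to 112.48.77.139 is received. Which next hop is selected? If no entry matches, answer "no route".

DIST1

Routes whose prefix contains 112.48.77.139:
  112.0.0.0/10 (112.0.0.0 - 112.63.255.255) -> BRANCH-A
  112.48.0.0/15 (112.48.0.0 - 112.49.255.255) -> CORE
  112.48.0.0/17 (112.48.0.0 - 112.48.127.255) -> DIST1
More-specific entries that do NOT match:
  112.48.77.152/29 (112.48.77.152 - 112.48.77.159) does not contain 112.48.77.139
  112.48.73.128/25 (112.48.73.128 - 112.48.73.255) does not contain 112.48.77.139
  112.48.79.128/25 (112.48.79.128 - 112.48.79.255) does not contain 112.48.77.139
  112.48.72.0/22 (112.48.72.0 - 112.48.75.255) does not contain 112.48.77.139
  112.176.64.0/20 (112.176.64.0 - 112.176.79.255) does not contain 112.48.77.139
Longest matching prefix is /17 -> next hop DIST1.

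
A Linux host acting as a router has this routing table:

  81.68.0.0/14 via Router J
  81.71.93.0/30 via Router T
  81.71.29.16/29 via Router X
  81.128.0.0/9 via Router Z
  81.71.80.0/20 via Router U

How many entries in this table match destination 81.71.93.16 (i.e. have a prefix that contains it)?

2

Prefixes containing 81.71.93.16:
  81.68.0.0/14 (81.68.0.0 - 81.71.255.255)
  81.71.80.0/20 (81.71.80.0 - 81.71.95.255)
Total matching entries: 2.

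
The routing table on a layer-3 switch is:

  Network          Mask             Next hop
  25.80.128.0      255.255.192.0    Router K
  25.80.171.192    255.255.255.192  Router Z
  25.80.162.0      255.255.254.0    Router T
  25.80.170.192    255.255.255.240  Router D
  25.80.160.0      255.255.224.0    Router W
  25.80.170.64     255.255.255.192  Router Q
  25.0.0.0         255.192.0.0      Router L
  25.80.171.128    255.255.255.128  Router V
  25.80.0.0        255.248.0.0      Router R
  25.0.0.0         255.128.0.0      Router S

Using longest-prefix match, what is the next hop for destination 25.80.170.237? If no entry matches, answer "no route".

Routes whose prefix contains 25.80.170.237:
  25.0.0.0/9 (25.0.0.0 - 25.127.255.255) -> Router S
  25.80.0.0/13 (25.80.0.0 - 25.87.255.255) -> Router R
  25.80.128.0/18 (25.80.128.0 - 25.80.191.255) -> Router K
  25.80.160.0/19 (25.80.160.0 - 25.80.191.255) -> Router W
More-specific entries that do NOT match:
  25.80.170.192/28 (25.80.170.192 - 25.80.170.207) does not contain 25.80.170.237
  25.80.171.192/26 (25.80.171.192 - 25.80.171.255) does not contain 25.80.170.237
  25.80.170.64/26 (25.80.170.64 - 25.80.170.127) does not contain 25.80.170.237
  25.80.171.128/25 (25.80.171.128 - 25.80.171.255) does not contain 25.80.170.237
  25.80.162.0/23 (25.80.162.0 - 25.80.163.255) does not contain 25.80.170.237
Longest matching prefix is /19 -> next hop Router W.

Router W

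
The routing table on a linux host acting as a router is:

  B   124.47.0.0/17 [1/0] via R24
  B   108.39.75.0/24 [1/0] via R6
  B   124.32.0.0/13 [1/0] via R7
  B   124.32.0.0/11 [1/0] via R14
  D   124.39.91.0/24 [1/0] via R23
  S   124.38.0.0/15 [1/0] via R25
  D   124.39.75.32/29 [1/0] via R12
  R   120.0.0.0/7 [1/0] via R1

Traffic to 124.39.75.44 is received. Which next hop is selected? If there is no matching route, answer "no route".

R25

Routes whose prefix contains 124.39.75.44:
  124.32.0.0/11 (124.32.0.0 - 124.63.255.255) -> R14
  124.32.0.0/13 (124.32.0.0 - 124.39.255.255) -> R7
  124.38.0.0/15 (124.38.0.0 - 124.39.255.255) -> R25
More-specific entries that do NOT match:
  124.39.75.32/29 (124.39.75.32 - 124.39.75.39) does not contain 124.39.75.44
  108.39.75.0/24 (108.39.75.0 - 108.39.75.255) does not contain 124.39.75.44
  124.39.91.0/24 (124.39.91.0 - 124.39.91.255) does not contain 124.39.75.44
  124.47.0.0/17 (124.47.0.0 - 124.47.127.255) does not contain 124.39.75.44
Longest matching prefix is /15 -> next hop R25.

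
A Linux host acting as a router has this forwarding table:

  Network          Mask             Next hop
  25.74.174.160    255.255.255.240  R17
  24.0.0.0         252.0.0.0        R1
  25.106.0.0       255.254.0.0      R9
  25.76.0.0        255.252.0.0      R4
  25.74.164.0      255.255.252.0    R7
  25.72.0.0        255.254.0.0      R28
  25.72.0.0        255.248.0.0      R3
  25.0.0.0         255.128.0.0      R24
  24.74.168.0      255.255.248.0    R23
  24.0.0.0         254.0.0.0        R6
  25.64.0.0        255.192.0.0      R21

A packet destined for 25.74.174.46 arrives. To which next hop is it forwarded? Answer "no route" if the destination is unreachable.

Routes whose prefix contains 25.74.174.46:
  24.0.0.0/6 (24.0.0.0 - 27.255.255.255) -> R1
  24.0.0.0/7 (24.0.0.0 - 25.255.255.255) -> R6
  25.0.0.0/9 (25.0.0.0 - 25.127.255.255) -> R24
  25.64.0.0/10 (25.64.0.0 - 25.127.255.255) -> R21
  25.72.0.0/13 (25.72.0.0 - 25.79.255.255) -> R3
More-specific entries that do NOT match:
  25.74.174.160/28 (25.74.174.160 - 25.74.174.175) does not contain 25.74.174.46
  25.74.164.0/22 (25.74.164.0 - 25.74.167.255) does not contain 25.74.174.46
  24.74.168.0/21 (24.74.168.0 - 24.74.175.255) does not contain 25.74.174.46
  25.106.0.0/15 (25.106.0.0 - 25.107.255.255) does not contain 25.74.174.46
  25.72.0.0/15 (25.72.0.0 - 25.73.255.255) does not contain 25.74.174.46
  25.76.0.0/14 (25.76.0.0 - 25.79.255.255) does not contain 25.74.174.46
Longest matching prefix is /13 -> next hop R3.

R3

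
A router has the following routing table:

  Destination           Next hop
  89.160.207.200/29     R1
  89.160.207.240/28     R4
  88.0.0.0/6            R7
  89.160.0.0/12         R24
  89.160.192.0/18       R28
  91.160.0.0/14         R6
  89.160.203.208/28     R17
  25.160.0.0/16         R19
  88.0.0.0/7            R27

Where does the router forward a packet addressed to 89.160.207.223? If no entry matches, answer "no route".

Routes whose prefix contains 89.160.207.223:
  88.0.0.0/6 (88.0.0.0 - 91.255.255.255) -> R7
  88.0.0.0/7 (88.0.0.0 - 89.255.255.255) -> R27
  89.160.0.0/12 (89.160.0.0 - 89.175.255.255) -> R24
  89.160.192.0/18 (89.160.192.0 - 89.160.255.255) -> R28
More-specific entries that do NOT match:
  89.160.207.200/29 (89.160.207.200 - 89.160.207.207) does not contain 89.160.207.223
  89.160.207.240/28 (89.160.207.240 - 89.160.207.255) does not contain 89.160.207.223
  89.160.203.208/28 (89.160.203.208 - 89.160.203.223) does not contain 89.160.207.223
Longest matching prefix is /18 -> next hop R28.

R28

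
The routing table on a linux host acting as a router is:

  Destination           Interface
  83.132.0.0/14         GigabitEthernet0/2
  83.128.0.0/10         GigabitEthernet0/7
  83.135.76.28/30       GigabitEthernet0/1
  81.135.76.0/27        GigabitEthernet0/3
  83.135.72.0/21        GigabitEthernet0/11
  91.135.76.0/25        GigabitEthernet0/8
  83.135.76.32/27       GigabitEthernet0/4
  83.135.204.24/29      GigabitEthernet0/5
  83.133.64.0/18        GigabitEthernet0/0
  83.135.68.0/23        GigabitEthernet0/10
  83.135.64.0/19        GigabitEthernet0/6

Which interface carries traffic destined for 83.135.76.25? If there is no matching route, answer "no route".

Routes whose prefix contains 83.135.76.25:
  83.128.0.0/10 (83.128.0.0 - 83.191.255.255) -> GigabitEthernet0/7
  83.132.0.0/14 (83.132.0.0 - 83.135.255.255) -> GigabitEthernet0/2
  83.135.64.0/19 (83.135.64.0 - 83.135.95.255) -> GigabitEthernet0/6
  83.135.72.0/21 (83.135.72.0 - 83.135.79.255) -> GigabitEthernet0/11
More-specific entries that do NOT match:
  83.135.76.28/30 (83.135.76.28 - 83.135.76.31) does not contain 83.135.76.25
  83.135.204.24/29 (83.135.204.24 - 83.135.204.31) does not contain 83.135.76.25
  81.135.76.0/27 (81.135.76.0 - 81.135.76.31) does not contain 83.135.76.25
  83.135.76.32/27 (83.135.76.32 - 83.135.76.63) does not contain 83.135.76.25
  91.135.76.0/25 (91.135.76.0 - 91.135.76.127) does not contain 83.135.76.25
  83.135.68.0/23 (83.135.68.0 - 83.135.69.255) does not contain 83.135.76.25
Longest matching prefix is /21 -> interface GigabitEthernet0/11.

GigabitEthernet0/11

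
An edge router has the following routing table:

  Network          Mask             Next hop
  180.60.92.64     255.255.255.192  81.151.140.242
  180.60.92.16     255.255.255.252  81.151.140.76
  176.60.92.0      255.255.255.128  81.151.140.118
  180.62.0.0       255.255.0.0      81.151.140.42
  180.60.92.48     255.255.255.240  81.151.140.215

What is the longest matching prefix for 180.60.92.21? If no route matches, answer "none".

180.60.92.21 is outside every listed prefix and there is no default route.

none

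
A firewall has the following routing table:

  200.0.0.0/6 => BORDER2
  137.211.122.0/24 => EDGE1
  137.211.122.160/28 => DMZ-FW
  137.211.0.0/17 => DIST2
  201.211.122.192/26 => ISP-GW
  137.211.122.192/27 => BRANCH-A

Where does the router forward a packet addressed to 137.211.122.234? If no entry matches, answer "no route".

Routes whose prefix contains 137.211.122.234:
  137.211.0.0/17 (137.211.0.0 - 137.211.127.255) -> DIST2
  137.211.122.0/24 (137.211.122.0 - 137.211.122.255) -> EDGE1
More-specific entries that do NOT match:
  137.211.122.160/28 (137.211.122.160 - 137.211.122.175) does not contain 137.211.122.234
  137.211.122.192/27 (137.211.122.192 - 137.211.122.223) does not contain 137.211.122.234
  201.211.122.192/26 (201.211.122.192 - 201.211.122.255) does not contain 137.211.122.234
Longest matching prefix is /24 -> next hop EDGE1.

EDGE1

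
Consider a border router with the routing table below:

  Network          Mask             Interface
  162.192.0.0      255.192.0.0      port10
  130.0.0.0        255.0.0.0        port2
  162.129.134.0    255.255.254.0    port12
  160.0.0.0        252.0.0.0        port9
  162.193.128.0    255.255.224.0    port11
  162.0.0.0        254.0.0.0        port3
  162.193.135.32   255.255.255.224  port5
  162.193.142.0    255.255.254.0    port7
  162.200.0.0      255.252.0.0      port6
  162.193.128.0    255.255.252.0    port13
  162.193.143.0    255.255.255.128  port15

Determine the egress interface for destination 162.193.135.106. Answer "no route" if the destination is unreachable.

Routes whose prefix contains 162.193.135.106:
  160.0.0.0/6 (160.0.0.0 - 163.255.255.255) -> port9
  162.0.0.0/7 (162.0.0.0 - 163.255.255.255) -> port3
  162.192.0.0/10 (162.192.0.0 - 162.255.255.255) -> port10
  162.193.128.0/19 (162.193.128.0 - 162.193.159.255) -> port11
More-specific entries that do NOT match:
  162.193.135.32/27 (162.193.135.32 - 162.193.135.63) does not contain 162.193.135.106
  162.193.143.0/25 (162.193.143.0 - 162.193.143.127) does not contain 162.193.135.106
  162.129.134.0/23 (162.129.134.0 - 162.129.135.255) does not contain 162.193.135.106
  162.193.142.0/23 (162.193.142.0 - 162.193.143.255) does not contain 162.193.135.106
  162.193.128.0/22 (162.193.128.0 - 162.193.131.255) does not contain 162.193.135.106
Longest matching prefix is /19 -> interface port11.

port11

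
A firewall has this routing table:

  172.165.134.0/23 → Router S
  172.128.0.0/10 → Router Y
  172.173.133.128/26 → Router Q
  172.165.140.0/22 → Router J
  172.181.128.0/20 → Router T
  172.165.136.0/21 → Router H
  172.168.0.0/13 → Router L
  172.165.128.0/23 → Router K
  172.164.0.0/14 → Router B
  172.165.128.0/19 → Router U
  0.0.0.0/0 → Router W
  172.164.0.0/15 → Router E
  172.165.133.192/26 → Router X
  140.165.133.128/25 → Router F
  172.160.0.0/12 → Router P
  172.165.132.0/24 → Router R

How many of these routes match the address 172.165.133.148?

Prefixes containing 172.165.133.148:
  0.0.0.0/0 (default, matches everything)
  172.128.0.0/10 (172.128.0.0 - 172.191.255.255)
  172.160.0.0/12 (172.160.0.0 - 172.175.255.255)
  172.164.0.0/14 (172.164.0.0 - 172.167.255.255)
  172.164.0.0/15 (172.164.0.0 - 172.165.255.255)
  172.165.128.0/19 (172.165.128.0 - 172.165.159.255)
Total matching entries: 6.

6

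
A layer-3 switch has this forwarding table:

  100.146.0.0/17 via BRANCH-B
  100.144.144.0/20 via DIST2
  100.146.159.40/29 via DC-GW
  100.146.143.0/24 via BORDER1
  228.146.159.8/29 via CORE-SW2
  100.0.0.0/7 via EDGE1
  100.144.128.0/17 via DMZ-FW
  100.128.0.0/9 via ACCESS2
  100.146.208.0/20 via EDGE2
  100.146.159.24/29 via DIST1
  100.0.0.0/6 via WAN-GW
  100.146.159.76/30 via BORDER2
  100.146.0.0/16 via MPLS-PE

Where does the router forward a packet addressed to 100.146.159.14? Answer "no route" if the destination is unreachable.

MPLS-PE

Routes whose prefix contains 100.146.159.14:
  100.0.0.0/6 (100.0.0.0 - 103.255.255.255) -> WAN-GW
  100.0.0.0/7 (100.0.0.0 - 101.255.255.255) -> EDGE1
  100.128.0.0/9 (100.128.0.0 - 100.255.255.255) -> ACCESS2
  100.146.0.0/16 (100.146.0.0 - 100.146.255.255) -> MPLS-PE
More-specific entries that do NOT match:
  100.146.159.76/30 (100.146.159.76 - 100.146.159.79) does not contain 100.146.159.14
  100.146.159.40/29 (100.146.159.40 - 100.146.159.47) does not contain 100.146.159.14
  228.146.159.8/29 (228.146.159.8 - 228.146.159.15) does not contain 100.146.159.14
  100.146.159.24/29 (100.146.159.24 - 100.146.159.31) does not contain 100.146.159.14
  100.146.143.0/24 (100.146.143.0 - 100.146.143.255) does not contain 100.146.159.14
  100.144.144.0/20 (100.144.144.0 - 100.144.159.255) does not contain 100.146.159.14
  100.146.208.0/20 (100.146.208.0 - 100.146.223.255) does not contain 100.146.159.14
  100.146.0.0/17 (100.146.0.0 - 100.146.127.255) does not contain 100.146.159.14
  100.144.128.0/17 (100.144.128.0 - 100.144.255.255) does not contain 100.146.159.14
Longest matching prefix is /16 -> next hop MPLS-PE.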